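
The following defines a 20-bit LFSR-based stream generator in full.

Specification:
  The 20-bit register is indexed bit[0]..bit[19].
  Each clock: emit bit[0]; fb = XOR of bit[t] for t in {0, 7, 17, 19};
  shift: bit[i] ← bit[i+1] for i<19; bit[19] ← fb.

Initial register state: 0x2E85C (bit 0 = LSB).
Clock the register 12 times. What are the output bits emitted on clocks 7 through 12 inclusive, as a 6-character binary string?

reg_0 = 0x2E85C
clock 1: out=0, reg = 0x9742E
clock 2: out=0, reg = 0xCBA17
clock 3: out=1, reg = 0x65D0B
clock 4: out=1, reg = 0x32E85
clock 5: out=1, reg = 0x99742
clock 6: out=0, reg = 0xCCBA1
clock 7: out=1, reg = 0xE65D0
clock 8: out=0, reg = 0xF32E8
clock 9: out=0, reg = 0xF9974
clock 10: out=0, reg = 0x7CCBA
clock 11: out=0, reg = 0x3E65D
clock 12: out=1, reg = 0x1F32E

100001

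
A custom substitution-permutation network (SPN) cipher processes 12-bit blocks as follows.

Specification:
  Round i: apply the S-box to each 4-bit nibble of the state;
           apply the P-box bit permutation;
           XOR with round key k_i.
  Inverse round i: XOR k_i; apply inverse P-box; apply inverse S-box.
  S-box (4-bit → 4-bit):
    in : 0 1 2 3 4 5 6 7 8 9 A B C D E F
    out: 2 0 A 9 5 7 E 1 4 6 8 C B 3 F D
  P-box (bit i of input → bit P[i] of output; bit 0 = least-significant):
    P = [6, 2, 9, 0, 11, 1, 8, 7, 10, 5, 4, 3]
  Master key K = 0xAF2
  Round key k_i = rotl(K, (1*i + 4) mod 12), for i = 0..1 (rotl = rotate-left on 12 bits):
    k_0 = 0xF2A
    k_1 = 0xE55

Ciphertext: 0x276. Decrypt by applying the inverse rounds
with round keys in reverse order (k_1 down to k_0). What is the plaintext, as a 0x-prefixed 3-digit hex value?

0x9A4

s_0 = ciphertext = 0x276
s_1 = InvRound(s_0, k_1) = 0xDDA
s_2 = InvRound(s_1, k_0) = 0x9A4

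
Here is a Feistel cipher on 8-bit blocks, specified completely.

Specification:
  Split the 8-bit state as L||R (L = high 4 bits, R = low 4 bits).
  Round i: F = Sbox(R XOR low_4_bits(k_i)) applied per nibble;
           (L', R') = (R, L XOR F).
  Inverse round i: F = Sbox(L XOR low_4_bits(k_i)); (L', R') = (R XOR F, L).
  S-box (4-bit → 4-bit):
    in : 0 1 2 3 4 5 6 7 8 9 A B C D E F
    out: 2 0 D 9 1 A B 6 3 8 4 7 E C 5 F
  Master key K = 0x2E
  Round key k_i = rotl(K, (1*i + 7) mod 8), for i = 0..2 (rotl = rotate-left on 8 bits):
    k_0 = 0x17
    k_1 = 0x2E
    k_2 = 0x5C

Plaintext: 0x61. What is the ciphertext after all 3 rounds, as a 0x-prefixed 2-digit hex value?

0x8C

s_0 = plaintext = 0x61
s_1 = Round(s_0, k_0) = 0x1D
s_2 = Round(s_1, k_1) = 0xD8
s_3 = Round(s_2, k_2) = 0x8C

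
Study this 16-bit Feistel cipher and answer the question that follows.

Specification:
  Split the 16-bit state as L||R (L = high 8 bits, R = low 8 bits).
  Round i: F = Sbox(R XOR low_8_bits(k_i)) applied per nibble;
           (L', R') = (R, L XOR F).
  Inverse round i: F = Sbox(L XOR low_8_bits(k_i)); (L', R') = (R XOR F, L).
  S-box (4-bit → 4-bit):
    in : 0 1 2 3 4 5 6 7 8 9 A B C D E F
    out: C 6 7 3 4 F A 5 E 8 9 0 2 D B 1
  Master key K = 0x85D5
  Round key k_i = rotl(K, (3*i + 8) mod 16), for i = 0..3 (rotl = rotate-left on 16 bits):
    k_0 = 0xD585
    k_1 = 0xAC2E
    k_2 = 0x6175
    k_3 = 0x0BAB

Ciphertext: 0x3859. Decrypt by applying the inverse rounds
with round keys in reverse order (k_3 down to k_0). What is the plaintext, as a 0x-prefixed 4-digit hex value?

s_0 = ciphertext = 0x3859
s_1 = InvRound(s_0, k_3) = 0xDA38
s_2 = InvRound(s_1, k_2) = 0xA9DA
s_3 = InvRound(s_2, k_1) = 0x3FA9
s_4 = InvRound(s_3, k_0) = 0xA03F

0xA03F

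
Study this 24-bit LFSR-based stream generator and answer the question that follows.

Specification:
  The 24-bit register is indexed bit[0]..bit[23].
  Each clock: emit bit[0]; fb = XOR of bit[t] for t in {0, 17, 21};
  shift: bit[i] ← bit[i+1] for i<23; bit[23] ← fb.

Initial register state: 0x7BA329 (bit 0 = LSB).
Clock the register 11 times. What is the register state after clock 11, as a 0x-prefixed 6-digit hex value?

0x7DEF74

reg_0 = 0x7BA329
clock 1: out=1, reg = 0xBDD194
clock 2: out=0, reg = 0xDEE8CA
clock 3: out=0, reg = 0xEF7465
clock 4: out=1, reg = 0xF7BA32
clock 5: out=0, reg = 0x7BDD19
clock 6: out=1, reg = 0xBDEE8C
clock 7: out=0, reg = 0xDEF746
clock 8: out=0, reg = 0xEF7BA3
clock 9: out=1, reg = 0xF7BDD1
clock 10: out=1, reg = 0xFBDEE8
clock 11: out=0, reg = 0x7DEF74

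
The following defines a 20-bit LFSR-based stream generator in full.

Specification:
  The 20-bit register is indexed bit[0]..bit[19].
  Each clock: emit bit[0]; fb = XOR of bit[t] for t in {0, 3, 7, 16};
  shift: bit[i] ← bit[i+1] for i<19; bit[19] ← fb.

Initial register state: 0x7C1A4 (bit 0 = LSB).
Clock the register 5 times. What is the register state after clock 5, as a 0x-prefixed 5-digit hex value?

reg_0 = 0x7C1A4
clock 1: out=0, reg = 0x3E0D2
clock 2: out=0, reg = 0x1F069
clock 3: out=1, reg = 0x8F834
clock 4: out=0, reg = 0x47C1A
clock 5: out=0, reg = 0xA3E0D

0xA3E0D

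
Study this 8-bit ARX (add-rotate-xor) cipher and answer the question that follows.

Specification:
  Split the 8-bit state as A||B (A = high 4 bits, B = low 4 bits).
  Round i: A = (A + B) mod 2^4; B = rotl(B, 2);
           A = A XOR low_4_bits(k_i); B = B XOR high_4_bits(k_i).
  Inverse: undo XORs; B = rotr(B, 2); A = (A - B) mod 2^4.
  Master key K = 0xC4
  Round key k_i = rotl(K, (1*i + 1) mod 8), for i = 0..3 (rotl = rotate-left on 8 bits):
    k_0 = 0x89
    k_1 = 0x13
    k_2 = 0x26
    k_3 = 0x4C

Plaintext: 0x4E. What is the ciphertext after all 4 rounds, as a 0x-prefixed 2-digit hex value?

0xD1

s_0 = plaintext = 0x4E
s_1 = Round(s_0, k_0) = 0xB3
s_2 = Round(s_1, k_1) = 0xDD
s_3 = Round(s_2, k_2) = 0xC5
s_4 = Round(s_3, k_3) = 0xD1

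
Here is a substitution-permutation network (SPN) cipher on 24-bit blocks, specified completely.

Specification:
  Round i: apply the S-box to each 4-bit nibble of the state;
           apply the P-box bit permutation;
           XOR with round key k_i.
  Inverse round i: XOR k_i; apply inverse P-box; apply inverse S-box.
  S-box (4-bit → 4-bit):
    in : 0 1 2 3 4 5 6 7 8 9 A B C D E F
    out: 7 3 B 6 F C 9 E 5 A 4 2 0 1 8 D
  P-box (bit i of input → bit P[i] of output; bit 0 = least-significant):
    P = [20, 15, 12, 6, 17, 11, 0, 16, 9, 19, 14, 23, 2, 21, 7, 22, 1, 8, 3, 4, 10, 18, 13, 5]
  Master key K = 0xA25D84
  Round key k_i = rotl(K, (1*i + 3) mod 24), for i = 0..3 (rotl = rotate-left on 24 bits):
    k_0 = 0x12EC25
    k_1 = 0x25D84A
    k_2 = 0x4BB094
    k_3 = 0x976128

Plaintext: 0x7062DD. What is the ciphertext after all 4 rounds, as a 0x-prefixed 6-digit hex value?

s_0 = plaintext = 0x7062DD
s_1 = Round(s_0, k_0) = 0xCCCF0B
s_2 = Round(s_1, k_1) = 0xA7124B
s_3 = Round(s_2, k_2) = 0xE01B89
s_4 = Round(s_3, k_3) = 0xBDE047

0xBDE047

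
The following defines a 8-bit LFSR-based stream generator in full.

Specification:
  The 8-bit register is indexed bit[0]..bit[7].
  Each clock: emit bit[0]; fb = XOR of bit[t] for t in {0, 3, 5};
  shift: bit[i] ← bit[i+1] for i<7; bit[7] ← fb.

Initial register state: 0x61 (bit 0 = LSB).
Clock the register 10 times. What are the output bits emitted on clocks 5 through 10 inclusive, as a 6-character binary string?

011001

reg_0 = 0x61
clock 1: out=1, reg = 0x30
clock 2: out=0, reg = 0x98
clock 3: out=0, reg = 0xCC
clock 4: out=0, reg = 0xE6
clock 5: out=0, reg = 0xF3
clock 6: out=1, reg = 0x79
clock 7: out=1, reg = 0xBC
clock 8: out=0, reg = 0x5E
clock 9: out=0, reg = 0xAF
clock 10: out=1, reg = 0xD7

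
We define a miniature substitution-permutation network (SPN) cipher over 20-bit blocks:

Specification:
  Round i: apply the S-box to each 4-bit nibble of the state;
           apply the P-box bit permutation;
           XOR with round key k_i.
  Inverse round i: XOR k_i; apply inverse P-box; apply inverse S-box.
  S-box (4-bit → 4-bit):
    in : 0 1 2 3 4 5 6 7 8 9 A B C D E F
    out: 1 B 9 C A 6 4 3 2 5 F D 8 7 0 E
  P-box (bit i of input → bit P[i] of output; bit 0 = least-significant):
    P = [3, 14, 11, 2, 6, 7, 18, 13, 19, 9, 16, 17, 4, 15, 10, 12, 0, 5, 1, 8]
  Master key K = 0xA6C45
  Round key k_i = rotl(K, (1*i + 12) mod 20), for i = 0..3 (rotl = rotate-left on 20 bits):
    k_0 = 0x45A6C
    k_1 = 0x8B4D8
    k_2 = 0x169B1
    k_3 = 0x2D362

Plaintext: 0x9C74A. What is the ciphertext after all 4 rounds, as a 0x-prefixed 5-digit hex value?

0x53596

s_0 = plaintext = 0x9C74A
s_1 = Round(s_0, k_0) = 0xC20E3
s_2 = Round(s_1, k_1) = 0x0ADCC
s_3 = Round(s_2, k_2) = 0x8DFA4
s_4 = Round(s_3, k_3) = 0x53596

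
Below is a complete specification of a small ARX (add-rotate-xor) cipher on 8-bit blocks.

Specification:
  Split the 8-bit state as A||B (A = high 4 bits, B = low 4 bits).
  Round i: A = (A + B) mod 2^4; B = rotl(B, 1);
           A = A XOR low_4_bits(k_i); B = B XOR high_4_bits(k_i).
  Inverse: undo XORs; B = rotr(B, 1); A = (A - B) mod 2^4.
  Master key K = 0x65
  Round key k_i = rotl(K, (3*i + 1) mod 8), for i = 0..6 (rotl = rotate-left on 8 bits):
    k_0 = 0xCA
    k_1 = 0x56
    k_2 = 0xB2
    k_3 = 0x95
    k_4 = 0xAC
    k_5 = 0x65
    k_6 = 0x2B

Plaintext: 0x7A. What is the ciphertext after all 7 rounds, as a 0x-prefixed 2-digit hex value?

0x7F

s_0 = plaintext = 0x7A
s_1 = Round(s_0, k_0) = 0xB9
s_2 = Round(s_1, k_1) = 0x26
s_3 = Round(s_2, k_2) = 0xA7
s_4 = Round(s_3, k_3) = 0x47
s_5 = Round(s_4, k_4) = 0x74
s_6 = Round(s_5, k_5) = 0xEE
s_7 = Round(s_6, k_6) = 0x7F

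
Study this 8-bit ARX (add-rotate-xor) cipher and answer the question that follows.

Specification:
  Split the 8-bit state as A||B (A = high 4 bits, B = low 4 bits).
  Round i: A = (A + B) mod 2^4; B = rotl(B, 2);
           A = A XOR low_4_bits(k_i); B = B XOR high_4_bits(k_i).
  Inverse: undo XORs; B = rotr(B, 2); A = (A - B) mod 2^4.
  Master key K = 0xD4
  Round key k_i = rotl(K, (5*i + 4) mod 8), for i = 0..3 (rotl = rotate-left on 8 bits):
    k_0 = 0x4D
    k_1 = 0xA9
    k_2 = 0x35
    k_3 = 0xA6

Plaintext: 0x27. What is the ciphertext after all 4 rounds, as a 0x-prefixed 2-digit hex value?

s_0 = plaintext = 0x27
s_1 = Round(s_0, k_0) = 0x49
s_2 = Round(s_1, k_1) = 0x4C
s_3 = Round(s_2, k_2) = 0x50
s_4 = Round(s_3, k_3) = 0x3A

0x3A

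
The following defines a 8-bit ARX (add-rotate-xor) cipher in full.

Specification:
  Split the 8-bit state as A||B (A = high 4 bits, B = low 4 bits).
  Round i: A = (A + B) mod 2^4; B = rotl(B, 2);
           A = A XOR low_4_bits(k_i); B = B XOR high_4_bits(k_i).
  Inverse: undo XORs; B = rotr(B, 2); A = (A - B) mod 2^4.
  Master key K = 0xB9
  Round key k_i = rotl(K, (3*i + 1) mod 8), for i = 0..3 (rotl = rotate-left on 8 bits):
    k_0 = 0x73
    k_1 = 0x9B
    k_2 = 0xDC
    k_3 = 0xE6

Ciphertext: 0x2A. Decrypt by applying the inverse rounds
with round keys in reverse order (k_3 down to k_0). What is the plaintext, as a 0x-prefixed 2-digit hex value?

s_0 = ciphertext = 0x2A
s_1 = InvRound(s_0, k_3) = 0x31
s_2 = InvRound(s_1, k_2) = 0xC3
s_3 = InvRound(s_2, k_1) = 0xDA
s_4 = InvRound(s_3, k_0) = 0x77

0x77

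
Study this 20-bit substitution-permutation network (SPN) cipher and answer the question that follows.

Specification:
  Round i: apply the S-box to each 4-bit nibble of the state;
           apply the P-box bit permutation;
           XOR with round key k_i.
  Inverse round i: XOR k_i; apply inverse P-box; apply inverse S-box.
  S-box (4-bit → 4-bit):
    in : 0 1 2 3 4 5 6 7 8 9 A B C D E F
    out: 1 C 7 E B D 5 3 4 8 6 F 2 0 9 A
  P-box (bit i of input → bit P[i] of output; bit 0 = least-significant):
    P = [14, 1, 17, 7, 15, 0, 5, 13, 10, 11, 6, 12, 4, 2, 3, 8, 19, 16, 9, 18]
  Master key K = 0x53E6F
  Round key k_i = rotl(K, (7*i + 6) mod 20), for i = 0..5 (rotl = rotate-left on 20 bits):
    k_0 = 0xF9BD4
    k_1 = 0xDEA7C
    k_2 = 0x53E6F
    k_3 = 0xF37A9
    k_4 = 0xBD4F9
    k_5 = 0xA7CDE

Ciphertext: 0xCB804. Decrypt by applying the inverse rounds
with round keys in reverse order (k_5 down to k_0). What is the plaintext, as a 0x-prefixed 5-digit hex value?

s_0 = ciphertext = 0xCB804
s_1 = InvRound(s_0, k_5) = 0x9660B
s_2 = InvRound(s_1, k_4) = 0x80153
s_3 = InvRound(s_2, k_3) = 0x36513
s_4 = InvRound(s_3, k_2) = 0x1B386
s_5 = InvRound(s_4, k_1) = 0xE5384
s_6 = InvRound(s_5, k_0) = 0xC0A00

0xC0A00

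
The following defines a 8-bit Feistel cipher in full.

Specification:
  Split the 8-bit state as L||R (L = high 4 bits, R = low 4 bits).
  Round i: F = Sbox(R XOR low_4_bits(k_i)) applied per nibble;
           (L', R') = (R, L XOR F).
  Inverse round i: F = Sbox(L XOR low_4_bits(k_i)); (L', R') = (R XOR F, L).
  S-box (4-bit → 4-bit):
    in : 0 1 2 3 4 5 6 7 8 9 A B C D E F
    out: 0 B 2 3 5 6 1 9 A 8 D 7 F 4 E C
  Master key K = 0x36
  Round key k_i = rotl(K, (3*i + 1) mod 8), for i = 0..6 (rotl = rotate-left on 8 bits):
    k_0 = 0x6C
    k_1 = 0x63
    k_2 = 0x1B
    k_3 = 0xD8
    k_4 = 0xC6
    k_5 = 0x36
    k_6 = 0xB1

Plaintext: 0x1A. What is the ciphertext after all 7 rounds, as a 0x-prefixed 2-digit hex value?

s_0 = plaintext = 0x1A
s_1 = Round(s_0, k_0) = 0xA0
s_2 = Round(s_1, k_1) = 0x09
s_3 = Round(s_2, k_2) = 0x92
s_4 = Round(s_3, k_3) = 0x24
s_5 = Round(s_4, k_4) = 0x40
s_6 = Round(s_5, k_5) = 0x05
s_7 = Round(s_6, k_6) = 0x55

0x55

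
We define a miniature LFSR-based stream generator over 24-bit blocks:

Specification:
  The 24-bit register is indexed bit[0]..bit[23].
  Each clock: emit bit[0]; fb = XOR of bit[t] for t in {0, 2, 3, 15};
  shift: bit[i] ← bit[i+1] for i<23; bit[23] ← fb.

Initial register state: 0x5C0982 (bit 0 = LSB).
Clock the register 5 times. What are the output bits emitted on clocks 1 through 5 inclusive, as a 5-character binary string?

01000

reg_0 = 0x5C0982
clock 1: out=0, reg = 0x2E04C1
clock 2: out=1, reg = 0x970260
clock 3: out=0, reg = 0x4B8130
clock 4: out=0, reg = 0xA5C098
clock 5: out=0, reg = 0x52E04C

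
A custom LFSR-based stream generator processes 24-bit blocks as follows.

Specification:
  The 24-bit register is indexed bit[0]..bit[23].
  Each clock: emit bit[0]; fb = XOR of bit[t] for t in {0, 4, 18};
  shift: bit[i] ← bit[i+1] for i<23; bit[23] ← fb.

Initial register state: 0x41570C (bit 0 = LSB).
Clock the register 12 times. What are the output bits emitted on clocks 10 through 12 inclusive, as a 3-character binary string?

110

reg_0 = 0x41570C
clock 1: out=0, reg = 0x20AB86
clock 2: out=0, reg = 0x1055C3
clock 3: out=1, reg = 0x882AE1
clock 4: out=1, reg = 0xC41570
clock 5: out=0, reg = 0x620AB8
clock 6: out=0, reg = 0xB1055C
clock 7: out=0, reg = 0xD882AE
clock 8: out=0, reg = 0x6C4157
clock 9: out=1, reg = 0xB620AB
clock 10: out=1, reg = 0x5B1055
clock 11: out=1, reg = 0x2D882A
clock 12: out=0, reg = 0x96C415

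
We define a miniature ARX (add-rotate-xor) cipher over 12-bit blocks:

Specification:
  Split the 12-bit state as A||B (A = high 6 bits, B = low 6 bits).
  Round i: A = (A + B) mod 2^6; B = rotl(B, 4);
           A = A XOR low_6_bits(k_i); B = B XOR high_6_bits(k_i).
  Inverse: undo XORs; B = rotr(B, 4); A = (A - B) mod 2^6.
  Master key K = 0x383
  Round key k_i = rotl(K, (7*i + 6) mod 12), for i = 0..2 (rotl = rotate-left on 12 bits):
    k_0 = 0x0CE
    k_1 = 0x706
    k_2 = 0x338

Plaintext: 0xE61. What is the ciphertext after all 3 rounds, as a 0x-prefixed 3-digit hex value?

0xAE6

s_0 = plaintext = 0xE61
s_1 = Round(s_0, k_0) = 0x51B
s_2 = Round(s_1, k_1) = 0xA6A
s_3 = Round(s_2, k_2) = 0xAE6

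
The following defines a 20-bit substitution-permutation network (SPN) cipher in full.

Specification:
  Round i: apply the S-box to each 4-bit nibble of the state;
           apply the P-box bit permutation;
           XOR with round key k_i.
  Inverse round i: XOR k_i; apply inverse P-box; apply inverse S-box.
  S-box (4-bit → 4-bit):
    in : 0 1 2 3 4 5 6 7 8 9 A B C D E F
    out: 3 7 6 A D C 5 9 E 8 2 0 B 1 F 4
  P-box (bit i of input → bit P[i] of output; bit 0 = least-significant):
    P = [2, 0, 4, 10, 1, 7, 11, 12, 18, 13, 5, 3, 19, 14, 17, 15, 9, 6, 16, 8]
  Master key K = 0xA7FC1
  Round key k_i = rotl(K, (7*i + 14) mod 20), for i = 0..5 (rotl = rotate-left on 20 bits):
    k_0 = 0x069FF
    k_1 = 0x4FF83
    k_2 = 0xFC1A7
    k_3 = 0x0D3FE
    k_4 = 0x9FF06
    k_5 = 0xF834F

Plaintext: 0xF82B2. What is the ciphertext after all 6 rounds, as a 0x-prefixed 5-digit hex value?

0x28659

s_0 = plaintext = 0xF82B2
s_1 = Round(s_0, k_0) = 0x389CE
s_2 = Round(s_1, k_1) = 0x62A5C
s_3 = Round(s_2, k_2) = 0xCBFA2
s_4 = Round(s_3, k_3) = 0x0D00F
s_5 = Round(s_4, k_4) = 0x5DDD4
s_6 = Round(s_5, k_5) = 0x28659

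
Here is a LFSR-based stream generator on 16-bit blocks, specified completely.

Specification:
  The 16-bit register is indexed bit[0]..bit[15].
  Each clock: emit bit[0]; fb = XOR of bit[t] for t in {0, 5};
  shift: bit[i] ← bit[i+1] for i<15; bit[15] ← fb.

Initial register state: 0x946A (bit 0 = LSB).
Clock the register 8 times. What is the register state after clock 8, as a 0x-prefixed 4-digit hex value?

0xC994

reg_0 = 0x946A
clock 1: out=0, reg = 0xCA35
clock 2: out=1, reg = 0x651A
clock 3: out=0, reg = 0x328D
clock 4: out=1, reg = 0x9946
clock 5: out=0, reg = 0x4CA3
clock 6: out=1, reg = 0x2651
clock 7: out=1, reg = 0x9328
clock 8: out=0, reg = 0xC994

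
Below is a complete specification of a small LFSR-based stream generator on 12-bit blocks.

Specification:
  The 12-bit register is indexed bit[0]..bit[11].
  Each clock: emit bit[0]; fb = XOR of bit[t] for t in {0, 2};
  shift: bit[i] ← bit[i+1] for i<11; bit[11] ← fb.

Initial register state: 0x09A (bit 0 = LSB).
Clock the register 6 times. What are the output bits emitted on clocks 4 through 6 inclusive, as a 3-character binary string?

110

reg_0 = 0x09A
clock 1: out=0, reg = 0x04D
clock 2: out=1, reg = 0x026
clock 3: out=0, reg = 0x813
clock 4: out=1, reg = 0xC09
clock 5: out=1, reg = 0xE04
clock 6: out=0, reg = 0xF02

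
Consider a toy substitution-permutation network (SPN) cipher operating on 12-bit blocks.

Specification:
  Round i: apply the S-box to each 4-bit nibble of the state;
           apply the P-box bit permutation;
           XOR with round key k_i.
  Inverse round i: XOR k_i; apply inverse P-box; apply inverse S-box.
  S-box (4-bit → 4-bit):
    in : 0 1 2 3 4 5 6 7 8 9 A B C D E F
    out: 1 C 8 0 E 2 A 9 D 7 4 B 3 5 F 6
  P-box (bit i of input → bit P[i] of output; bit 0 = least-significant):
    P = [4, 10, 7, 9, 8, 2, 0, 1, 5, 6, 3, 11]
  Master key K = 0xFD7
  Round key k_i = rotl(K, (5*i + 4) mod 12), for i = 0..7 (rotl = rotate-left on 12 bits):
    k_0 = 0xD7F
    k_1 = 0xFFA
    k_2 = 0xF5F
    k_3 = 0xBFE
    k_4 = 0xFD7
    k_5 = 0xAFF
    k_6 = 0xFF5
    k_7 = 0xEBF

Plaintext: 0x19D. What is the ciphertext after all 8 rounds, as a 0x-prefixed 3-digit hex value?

0xCE9

s_0 = plaintext = 0x19D
s_1 = Round(s_0, k_0) = 0x4E2
s_2 = Round(s_1, k_1) = 0x4B5
s_3 = Round(s_2, k_2) = 0x211
s_4 = Round(s_3, k_3) = 0x17D
s_5 = Round(s_4, k_4) = 0x64D
s_6 = Round(s_5, k_5) = 0x228
s_7 = Round(s_6, k_6) = 0x567
s_8 = Round(s_7, k_7) = 0xCE9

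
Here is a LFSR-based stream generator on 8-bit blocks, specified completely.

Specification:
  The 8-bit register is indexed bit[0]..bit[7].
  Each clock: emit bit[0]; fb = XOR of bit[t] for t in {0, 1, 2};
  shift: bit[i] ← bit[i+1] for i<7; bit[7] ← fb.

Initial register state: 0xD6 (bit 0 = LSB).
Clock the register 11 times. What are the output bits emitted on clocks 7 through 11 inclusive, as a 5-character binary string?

11000

reg_0 = 0xD6
clock 1: out=0, reg = 0x6B
clock 2: out=1, reg = 0x35
clock 3: out=1, reg = 0x1A
clock 4: out=0, reg = 0x8D
clock 5: out=1, reg = 0x46
clock 6: out=0, reg = 0x23
clock 7: out=1, reg = 0x11
clock 8: out=1, reg = 0x88
clock 9: out=0, reg = 0x44
clock 10: out=0, reg = 0xA2
clock 11: out=0, reg = 0xD1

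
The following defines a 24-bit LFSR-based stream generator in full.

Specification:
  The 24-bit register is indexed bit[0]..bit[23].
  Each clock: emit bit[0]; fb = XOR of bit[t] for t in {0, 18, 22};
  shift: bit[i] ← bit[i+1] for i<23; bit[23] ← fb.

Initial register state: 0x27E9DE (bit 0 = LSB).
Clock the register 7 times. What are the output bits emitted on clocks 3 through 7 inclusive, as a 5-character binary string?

reg_0 = 0x27E9DE
clock 1: out=0, reg = 0x93F4EF
clock 2: out=1, reg = 0xC9FA77
clock 3: out=1, reg = 0x64FD3B
clock 4: out=1, reg = 0xB27E9D
clock 5: out=1, reg = 0xD93F4E
clock 6: out=0, reg = 0xEC9FA7
clock 7: out=1, reg = 0xF64FD3

11101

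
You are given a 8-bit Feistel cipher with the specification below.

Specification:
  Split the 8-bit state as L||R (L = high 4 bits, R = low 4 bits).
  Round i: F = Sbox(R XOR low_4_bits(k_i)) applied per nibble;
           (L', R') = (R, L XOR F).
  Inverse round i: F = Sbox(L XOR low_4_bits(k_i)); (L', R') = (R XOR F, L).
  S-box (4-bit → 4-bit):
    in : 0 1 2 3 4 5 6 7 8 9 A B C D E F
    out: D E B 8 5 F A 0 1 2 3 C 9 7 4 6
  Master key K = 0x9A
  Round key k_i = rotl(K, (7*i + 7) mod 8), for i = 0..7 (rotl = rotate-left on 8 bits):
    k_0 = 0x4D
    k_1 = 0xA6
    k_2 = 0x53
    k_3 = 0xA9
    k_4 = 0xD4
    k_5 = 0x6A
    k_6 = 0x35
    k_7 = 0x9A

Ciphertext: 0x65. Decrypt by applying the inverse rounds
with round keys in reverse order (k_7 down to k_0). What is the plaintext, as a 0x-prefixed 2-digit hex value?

0x3B

s_0 = ciphertext = 0x65
s_1 = InvRound(s_0, k_7) = 0xC6
s_2 = InvRound(s_1, k_6) = 0x4C
s_3 = InvRound(s_2, k_5) = 0x84
s_4 = InvRound(s_3, k_4) = 0xD8
s_5 = InvRound(s_4, k_3) = 0xDD
s_6 = InvRound(s_5, k_2) = 0x9D
s_7 = InvRound(s_6, k_1) = 0xB9
s_8 = InvRound(s_7, k_0) = 0x3B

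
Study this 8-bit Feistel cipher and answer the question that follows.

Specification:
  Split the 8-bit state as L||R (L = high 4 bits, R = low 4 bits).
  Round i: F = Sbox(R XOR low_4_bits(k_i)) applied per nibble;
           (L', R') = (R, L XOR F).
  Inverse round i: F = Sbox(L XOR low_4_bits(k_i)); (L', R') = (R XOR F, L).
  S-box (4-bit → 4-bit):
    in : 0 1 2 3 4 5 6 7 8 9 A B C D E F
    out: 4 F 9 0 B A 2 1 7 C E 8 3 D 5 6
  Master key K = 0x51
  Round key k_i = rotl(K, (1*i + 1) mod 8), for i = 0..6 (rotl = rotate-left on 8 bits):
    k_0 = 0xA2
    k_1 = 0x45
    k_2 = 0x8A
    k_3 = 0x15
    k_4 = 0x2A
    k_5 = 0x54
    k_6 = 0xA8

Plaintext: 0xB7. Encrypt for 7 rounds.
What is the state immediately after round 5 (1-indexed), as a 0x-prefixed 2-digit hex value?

s_0 = plaintext = 0xB7
s_1 = Round(s_0, k_0) = 0x71
s_2 = Round(s_1, k_1) = 0x1C
s_3 = Round(s_2, k_2) = 0xC3
s_4 = Round(s_3, k_3) = 0x3E
s_5 = Round(s_4, k_4) = 0xE8
s_6 = Round(s_5, k_5) = 0x8D
s_7 = Round(s_6, k_6) = 0xD2

0xE8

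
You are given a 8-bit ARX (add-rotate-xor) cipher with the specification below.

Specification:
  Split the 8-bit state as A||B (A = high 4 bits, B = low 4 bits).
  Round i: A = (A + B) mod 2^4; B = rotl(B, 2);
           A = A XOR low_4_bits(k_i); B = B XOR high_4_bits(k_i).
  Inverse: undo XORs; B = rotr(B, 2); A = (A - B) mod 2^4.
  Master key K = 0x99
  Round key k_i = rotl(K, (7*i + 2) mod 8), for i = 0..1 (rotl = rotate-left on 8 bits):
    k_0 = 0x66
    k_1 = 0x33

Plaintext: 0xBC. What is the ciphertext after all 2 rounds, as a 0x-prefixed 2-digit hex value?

0x56

s_0 = plaintext = 0xBC
s_1 = Round(s_0, k_0) = 0x15
s_2 = Round(s_1, k_1) = 0x56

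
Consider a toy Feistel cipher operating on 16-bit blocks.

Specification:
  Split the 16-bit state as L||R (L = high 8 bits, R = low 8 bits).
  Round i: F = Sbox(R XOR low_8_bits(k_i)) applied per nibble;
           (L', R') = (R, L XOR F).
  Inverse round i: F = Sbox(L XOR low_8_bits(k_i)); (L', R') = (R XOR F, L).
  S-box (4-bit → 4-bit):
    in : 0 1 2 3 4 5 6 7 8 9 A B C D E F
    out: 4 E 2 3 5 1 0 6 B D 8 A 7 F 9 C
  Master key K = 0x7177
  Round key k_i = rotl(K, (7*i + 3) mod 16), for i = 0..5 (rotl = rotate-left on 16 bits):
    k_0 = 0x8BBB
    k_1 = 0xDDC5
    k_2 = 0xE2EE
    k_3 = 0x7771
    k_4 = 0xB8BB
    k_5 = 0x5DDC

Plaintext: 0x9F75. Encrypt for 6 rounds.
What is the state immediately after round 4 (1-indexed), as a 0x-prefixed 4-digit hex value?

s_0 = plaintext = 0x9F75
s_1 = Round(s_0, k_0) = 0x75E6
s_2 = Round(s_1, k_1) = 0xE656
s_3 = Round(s_2, k_2) = 0x564D
s_4 = Round(s_3, k_3) = 0x4D61
s_5 = Round(s_4, k_4) = 0x61B5
s_6 = Round(s_5, k_5) = 0xB56C

0x4D61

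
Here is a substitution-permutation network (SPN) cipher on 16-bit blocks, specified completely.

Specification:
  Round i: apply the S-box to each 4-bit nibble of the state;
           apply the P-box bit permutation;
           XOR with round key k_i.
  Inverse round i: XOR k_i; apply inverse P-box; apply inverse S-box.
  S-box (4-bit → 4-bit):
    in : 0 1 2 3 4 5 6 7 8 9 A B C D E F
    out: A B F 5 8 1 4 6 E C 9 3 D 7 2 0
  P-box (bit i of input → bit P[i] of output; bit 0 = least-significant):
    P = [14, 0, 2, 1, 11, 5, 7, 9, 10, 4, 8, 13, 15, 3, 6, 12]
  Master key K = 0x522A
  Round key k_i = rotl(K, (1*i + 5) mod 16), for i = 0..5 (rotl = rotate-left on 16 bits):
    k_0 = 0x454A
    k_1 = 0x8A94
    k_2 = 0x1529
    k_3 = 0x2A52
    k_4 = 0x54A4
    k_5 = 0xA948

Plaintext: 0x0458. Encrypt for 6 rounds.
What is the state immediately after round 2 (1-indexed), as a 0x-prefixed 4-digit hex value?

0xCDCC

s_0 = plaintext = 0x0458
s_1 = Round(s_0, k_0) = 0x7D45
s_2 = Round(s_1, k_1) = 0xCDCC
s_3 = Round(s_2, k_2) = 0xCAFF
s_4 = Round(s_3, k_3) = 0x9E12
s_5 = Round(s_4, k_4) = 0x0ED3
s_6 = Round(s_5, k_5) = 0xF1F4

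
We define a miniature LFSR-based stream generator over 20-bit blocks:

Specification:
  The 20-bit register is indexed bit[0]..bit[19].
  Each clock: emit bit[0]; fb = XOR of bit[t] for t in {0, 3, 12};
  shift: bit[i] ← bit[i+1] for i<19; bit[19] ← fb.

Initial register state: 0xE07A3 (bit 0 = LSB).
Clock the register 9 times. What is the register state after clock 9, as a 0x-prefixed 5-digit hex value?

0x5BF03

reg_0 = 0xE07A3
clock 1: out=1, reg = 0xF03D1
clock 2: out=1, reg = 0xF81E8
clock 3: out=0, reg = 0xFC0F4
clock 4: out=0, reg = 0x7E07A
clock 5: out=0, reg = 0xBF03D
clock 6: out=1, reg = 0xDF81E
clock 7: out=0, reg = 0x6FC0F
clock 8: out=1, reg = 0xB7E07
clock 9: out=1, reg = 0x5BF03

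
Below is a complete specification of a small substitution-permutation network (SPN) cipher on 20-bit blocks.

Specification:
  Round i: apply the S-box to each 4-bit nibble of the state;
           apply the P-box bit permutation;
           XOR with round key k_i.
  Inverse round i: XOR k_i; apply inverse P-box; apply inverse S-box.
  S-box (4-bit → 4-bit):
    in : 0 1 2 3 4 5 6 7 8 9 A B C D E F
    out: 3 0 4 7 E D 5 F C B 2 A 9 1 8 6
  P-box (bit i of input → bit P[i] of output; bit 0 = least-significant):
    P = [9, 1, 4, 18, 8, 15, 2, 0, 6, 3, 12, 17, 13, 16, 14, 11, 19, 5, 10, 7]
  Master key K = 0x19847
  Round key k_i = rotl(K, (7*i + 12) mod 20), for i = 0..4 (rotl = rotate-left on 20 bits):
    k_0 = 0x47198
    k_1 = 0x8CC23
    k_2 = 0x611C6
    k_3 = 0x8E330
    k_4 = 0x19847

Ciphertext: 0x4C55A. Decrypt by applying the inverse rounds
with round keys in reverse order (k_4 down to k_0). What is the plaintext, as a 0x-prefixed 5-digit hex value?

0x0E848

s_0 = ciphertext = 0x4C55A
s_1 = InvRound(s_0, k_4) = 0x24F58
s_2 = InvRound(s_1, k_3) = 0x3C9A1
s_3 = InvRound(s_2, k_2) = 0xA464B
s_4 = InvRound(s_3, k_1) = 0xAE9AD
s_5 = InvRound(s_4, k_0) = 0x0E848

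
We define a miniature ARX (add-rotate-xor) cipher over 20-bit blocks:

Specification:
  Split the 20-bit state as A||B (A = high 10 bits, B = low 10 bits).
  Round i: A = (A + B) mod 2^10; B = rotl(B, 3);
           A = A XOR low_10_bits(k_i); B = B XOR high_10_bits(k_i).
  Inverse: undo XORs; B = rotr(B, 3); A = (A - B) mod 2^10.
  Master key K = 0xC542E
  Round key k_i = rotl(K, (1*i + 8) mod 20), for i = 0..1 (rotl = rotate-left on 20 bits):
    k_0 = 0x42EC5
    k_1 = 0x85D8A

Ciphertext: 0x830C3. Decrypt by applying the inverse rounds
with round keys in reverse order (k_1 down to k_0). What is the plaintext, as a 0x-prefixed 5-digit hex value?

s_0 = ciphertext = 0x830C3
s_1 = InvRound(s_0, k_1) = 0x4B25A
s_2 = InvRound(s_1, k_0) = 0xBFCEA

0xBFCEA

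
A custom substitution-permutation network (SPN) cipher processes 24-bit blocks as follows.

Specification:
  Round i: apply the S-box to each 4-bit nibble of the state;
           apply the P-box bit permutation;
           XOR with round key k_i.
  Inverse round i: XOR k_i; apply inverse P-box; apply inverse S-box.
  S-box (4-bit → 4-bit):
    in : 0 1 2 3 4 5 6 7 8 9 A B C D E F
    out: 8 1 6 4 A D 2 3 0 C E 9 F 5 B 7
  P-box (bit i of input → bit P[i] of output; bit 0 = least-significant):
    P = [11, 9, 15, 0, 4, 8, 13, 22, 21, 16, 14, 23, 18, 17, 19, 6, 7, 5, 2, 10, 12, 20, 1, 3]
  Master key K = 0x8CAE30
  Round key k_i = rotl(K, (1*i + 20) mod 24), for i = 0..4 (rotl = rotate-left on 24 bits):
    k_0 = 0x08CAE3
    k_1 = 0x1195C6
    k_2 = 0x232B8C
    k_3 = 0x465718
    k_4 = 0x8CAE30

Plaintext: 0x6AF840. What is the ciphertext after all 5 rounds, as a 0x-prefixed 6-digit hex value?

0x1DFF16

s_0 = plaintext = 0x6AF840
s_1 = Round(s_0, k_0) = 0x56CFC6
s_2 = Round(s_1, k_1) = 0x7EE6BC
s_3 = Round(s_2, k_2) = 0x74B57D
s_4 = Round(s_3, k_3) = 0xF28A68
s_5 = Round(s_4, k_4) = 0x1DFF16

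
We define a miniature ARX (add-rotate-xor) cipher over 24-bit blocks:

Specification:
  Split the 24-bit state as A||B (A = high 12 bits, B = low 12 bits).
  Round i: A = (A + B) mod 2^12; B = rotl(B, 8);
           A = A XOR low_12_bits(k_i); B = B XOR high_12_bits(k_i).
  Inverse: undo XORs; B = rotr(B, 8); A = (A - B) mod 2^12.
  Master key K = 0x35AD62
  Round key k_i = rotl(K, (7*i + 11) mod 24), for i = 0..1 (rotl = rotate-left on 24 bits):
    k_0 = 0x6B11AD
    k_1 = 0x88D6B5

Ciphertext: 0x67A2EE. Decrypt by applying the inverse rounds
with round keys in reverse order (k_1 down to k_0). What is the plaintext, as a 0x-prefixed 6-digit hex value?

0x2888B0

s_0 = ciphertext = 0x67A2EE
s_1 = InvRound(s_0, k_1) = 0xA9563A
s_2 = InvRound(s_1, k_0) = 0x2888B0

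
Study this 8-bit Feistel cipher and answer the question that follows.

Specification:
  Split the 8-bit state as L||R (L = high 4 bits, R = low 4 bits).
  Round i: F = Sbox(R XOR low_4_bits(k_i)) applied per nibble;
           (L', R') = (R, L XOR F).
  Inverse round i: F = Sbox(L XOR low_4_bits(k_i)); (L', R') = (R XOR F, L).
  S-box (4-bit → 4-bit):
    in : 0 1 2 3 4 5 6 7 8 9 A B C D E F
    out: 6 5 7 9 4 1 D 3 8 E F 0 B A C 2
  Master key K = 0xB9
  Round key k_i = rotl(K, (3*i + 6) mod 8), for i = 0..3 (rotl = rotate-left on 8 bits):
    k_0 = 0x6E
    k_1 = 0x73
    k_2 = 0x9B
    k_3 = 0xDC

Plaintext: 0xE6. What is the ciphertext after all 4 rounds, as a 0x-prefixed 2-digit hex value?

0xD2

s_0 = plaintext = 0xE6
s_1 = Round(s_0, k_0) = 0x66
s_2 = Round(s_1, k_1) = 0x67
s_3 = Round(s_2, k_2) = 0x7D
s_4 = Round(s_3, k_3) = 0xD2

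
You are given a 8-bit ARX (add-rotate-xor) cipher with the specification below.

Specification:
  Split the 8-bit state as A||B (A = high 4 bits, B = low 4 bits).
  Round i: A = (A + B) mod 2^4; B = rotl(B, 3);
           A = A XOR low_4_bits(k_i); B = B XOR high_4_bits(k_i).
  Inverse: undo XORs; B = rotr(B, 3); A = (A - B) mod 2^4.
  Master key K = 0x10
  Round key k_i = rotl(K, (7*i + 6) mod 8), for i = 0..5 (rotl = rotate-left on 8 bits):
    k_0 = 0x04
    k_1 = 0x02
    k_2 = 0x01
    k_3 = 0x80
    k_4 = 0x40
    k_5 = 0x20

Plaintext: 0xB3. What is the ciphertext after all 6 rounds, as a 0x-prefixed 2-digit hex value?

s_0 = plaintext = 0xB3
s_1 = Round(s_0, k_0) = 0xA9
s_2 = Round(s_1, k_1) = 0x1C
s_3 = Round(s_2, k_2) = 0xC6
s_4 = Round(s_3, k_3) = 0x2B
s_5 = Round(s_4, k_4) = 0xD9
s_6 = Round(s_5, k_5) = 0x6E

0x6E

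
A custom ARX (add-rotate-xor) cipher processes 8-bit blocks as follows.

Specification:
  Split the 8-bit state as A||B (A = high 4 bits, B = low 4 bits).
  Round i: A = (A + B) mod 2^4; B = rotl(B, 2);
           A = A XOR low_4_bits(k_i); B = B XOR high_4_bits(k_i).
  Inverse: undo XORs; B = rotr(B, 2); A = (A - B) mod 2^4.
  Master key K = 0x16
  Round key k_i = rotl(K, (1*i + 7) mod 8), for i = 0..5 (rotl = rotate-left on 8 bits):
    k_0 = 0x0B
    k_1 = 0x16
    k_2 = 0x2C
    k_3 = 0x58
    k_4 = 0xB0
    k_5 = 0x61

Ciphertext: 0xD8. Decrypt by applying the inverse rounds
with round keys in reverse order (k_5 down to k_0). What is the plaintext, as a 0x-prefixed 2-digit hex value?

s_0 = ciphertext = 0xD8
s_1 = InvRound(s_0, k_5) = 0x1B
s_2 = InvRound(s_1, k_4) = 0x10
s_3 = InvRound(s_2, k_3) = 0x45
s_4 = InvRound(s_3, k_2) = 0xBD
s_5 = InvRound(s_4, k_1) = 0xA3
s_6 = InvRound(s_5, k_0) = 0x5C

0x5C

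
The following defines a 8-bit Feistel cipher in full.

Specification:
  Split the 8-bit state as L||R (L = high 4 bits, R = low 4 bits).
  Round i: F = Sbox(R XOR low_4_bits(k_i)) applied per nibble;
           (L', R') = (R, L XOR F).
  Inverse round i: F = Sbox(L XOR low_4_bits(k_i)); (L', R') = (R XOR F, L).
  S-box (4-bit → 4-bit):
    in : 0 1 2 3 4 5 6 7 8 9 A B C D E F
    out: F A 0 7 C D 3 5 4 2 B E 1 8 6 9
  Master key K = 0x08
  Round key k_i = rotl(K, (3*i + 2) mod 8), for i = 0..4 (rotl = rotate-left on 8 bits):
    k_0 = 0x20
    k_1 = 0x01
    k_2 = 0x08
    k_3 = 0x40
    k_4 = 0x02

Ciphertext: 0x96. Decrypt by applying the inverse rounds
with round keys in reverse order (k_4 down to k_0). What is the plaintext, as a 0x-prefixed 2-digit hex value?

s_0 = ciphertext = 0x96
s_1 = InvRound(s_0, k_4) = 0x89
s_2 = InvRound(s_1, k_3) = 0xD8
s_3 = InvRound(s_2, k_2) = 0x5D
s_4 = InvRound(s_3, k_1) = 0x15
s_5 = InvRound(s_4, k_0) = 0xF1

0xF1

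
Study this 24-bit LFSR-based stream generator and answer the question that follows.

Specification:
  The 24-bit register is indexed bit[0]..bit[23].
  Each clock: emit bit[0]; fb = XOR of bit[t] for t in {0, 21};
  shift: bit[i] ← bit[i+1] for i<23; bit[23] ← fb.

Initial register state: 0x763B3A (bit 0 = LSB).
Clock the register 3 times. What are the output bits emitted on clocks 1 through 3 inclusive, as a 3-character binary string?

010

reg_0 = 0x763B3A
clock 1: out=0, reg = 0xBB1D9D
clock 2: out=1, reg = 0x5D8ECE
clock 3: out=0, reg = 0x2EC767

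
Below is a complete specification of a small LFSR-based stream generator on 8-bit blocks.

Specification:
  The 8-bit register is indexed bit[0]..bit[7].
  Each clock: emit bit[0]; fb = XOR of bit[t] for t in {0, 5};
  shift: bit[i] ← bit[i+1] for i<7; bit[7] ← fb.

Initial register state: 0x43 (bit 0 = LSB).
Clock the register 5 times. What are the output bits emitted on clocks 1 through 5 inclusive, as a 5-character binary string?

reg_0 = 0x43
clock 1: out=1, reg = 0xA1
clock 2: out=1, reg = 0x50
clock 3: out=0, reg = 0x28
clock 4: out=0, reg = 0x94
clock 5: out=0, reg = 0x4A

11000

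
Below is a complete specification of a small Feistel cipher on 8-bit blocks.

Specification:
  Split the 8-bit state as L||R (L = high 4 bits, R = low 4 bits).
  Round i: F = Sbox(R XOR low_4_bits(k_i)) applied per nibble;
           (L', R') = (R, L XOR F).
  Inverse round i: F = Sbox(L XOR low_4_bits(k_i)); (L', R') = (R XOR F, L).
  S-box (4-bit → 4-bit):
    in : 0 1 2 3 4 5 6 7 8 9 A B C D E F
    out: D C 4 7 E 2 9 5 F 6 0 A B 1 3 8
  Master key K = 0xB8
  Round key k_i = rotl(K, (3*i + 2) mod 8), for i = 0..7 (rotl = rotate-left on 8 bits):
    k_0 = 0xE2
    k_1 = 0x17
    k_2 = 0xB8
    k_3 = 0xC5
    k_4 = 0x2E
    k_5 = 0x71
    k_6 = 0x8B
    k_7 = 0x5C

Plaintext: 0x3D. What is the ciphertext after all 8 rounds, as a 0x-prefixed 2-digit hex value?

s_0 = plaintext = 0x3D
s_1 = Round(s_0, k_0) = 0xDB
s_2 = Round(s_1, k_1) = 0xB6
s_3 = Round(s_2, k_2) = 0x68
s_4 = Round(s_3, k_3) = 0x87
s_5 = Round(s_4, k_4) = 0x7E
s_6 = Round(s_5, k_5) = 0xEF
s_7 = Round(s_6, k_6) = 0xF0
s_8 = Round(s_7, k_7) = 0x04

0x04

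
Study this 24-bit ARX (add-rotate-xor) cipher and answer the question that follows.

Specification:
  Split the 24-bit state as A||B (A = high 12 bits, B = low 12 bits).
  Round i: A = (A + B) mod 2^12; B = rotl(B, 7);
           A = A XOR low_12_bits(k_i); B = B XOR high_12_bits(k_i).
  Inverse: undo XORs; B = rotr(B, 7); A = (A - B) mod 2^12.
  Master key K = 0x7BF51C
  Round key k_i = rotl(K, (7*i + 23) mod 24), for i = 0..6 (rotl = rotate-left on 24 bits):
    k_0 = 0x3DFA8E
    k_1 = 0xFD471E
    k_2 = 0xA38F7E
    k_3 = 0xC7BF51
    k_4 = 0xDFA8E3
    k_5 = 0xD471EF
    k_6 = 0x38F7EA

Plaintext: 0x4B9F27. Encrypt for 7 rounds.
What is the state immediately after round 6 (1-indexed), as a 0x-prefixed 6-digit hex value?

0xAC6DDC

s_0 = plaintext = 0x4B9F27
s_1 = Round(s_0, k_0) = 0x96E026
s_2 = Round(s_1, k_1) = 0xE8ACD5
s_3 = Round(s_2, k_2) = 0x4210DE
s_4 = Round(s_3, k_3) = 0xBAE37D
s_5 = Round(s_4, k_4) = 0x7C8361
s_6 = Round(s_5, k_5) = 0xAC6DDC
s_7 = Round(s_6, k_6) = 0xF48DE1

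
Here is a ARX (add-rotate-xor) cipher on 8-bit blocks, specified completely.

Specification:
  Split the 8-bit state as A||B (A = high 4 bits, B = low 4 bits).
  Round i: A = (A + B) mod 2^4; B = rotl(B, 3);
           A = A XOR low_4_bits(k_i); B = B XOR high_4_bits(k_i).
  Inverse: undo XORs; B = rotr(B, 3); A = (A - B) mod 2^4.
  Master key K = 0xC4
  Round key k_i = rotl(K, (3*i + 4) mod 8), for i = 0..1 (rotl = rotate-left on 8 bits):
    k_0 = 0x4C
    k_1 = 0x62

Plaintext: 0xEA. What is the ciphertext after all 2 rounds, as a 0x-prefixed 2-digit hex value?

s_0 = plaintext = 0xEA
s_1 = Round(s_0, k_0) = 0x41
s_2 = Round(s_1, k_1) = 0x7E

0x7E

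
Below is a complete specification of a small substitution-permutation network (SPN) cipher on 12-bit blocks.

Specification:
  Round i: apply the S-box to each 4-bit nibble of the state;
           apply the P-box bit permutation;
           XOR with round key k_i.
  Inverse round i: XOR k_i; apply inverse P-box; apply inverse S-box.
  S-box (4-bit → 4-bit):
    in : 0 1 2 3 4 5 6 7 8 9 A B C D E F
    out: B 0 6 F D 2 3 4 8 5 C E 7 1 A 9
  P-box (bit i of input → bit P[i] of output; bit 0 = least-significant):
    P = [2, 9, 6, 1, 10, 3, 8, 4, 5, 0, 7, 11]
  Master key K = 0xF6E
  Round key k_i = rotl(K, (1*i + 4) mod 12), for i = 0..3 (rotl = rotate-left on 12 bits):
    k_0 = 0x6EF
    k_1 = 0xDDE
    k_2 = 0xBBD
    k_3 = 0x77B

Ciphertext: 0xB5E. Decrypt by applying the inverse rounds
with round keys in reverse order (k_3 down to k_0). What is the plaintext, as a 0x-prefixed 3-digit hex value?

0x335

s_0 = ciphertext = 0xB5E
s_1 = InvRound(s_0, k_3) = 0x0DD
s_2 = InvRound(s_1, k_2) = 0xF72
s_3 = InvRound(s_2, k_1) = 0x956
s_4 = InvRound(s_3, k_0) = 0x335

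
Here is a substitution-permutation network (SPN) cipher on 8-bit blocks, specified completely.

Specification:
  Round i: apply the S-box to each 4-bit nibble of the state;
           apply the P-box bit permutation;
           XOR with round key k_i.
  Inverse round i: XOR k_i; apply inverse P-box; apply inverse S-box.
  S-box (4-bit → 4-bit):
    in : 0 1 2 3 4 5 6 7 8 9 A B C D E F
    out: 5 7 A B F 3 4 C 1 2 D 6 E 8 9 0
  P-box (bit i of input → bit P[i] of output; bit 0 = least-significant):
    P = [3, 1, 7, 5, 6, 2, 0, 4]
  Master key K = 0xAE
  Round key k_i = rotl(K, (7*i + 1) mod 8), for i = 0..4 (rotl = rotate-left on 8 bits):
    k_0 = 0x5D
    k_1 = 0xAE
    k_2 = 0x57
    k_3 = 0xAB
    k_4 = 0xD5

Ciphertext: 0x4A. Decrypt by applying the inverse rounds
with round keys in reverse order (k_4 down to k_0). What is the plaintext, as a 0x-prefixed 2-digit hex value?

0xB0

s_0 = ciphertext = 0x4A
s_1 = InvRound(s_0, k_4) = 0xC1
s_2 = InvRound(s_1, k_3) = 0x83
s_3 = InvRound(s_2, k_2) = 0x36
s_4 = InvRound(s_3, k_1) = 0xD0
s_5 = InvRound(s_4, k_0) = 0xB0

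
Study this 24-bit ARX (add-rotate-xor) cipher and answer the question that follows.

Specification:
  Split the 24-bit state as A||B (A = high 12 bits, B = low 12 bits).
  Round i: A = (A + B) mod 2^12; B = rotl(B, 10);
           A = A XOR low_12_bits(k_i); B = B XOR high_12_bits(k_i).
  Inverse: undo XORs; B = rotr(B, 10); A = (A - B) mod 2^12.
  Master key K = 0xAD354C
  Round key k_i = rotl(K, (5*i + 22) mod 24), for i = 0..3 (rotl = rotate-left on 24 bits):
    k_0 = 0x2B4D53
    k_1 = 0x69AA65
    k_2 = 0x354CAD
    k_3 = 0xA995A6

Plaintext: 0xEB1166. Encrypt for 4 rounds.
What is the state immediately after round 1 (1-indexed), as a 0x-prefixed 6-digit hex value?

0xD44AED

s_0 = plaintext = 0xEB1166
s_1 = Round(s_0, k_0) = 0xD44AED
s_2 = Round(s_1, k_1) = 0x254021
s_3 = Round(s_2, k_2) = 0xED875C
s_4 = Round(s_3, k_3) = 0x392B4E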